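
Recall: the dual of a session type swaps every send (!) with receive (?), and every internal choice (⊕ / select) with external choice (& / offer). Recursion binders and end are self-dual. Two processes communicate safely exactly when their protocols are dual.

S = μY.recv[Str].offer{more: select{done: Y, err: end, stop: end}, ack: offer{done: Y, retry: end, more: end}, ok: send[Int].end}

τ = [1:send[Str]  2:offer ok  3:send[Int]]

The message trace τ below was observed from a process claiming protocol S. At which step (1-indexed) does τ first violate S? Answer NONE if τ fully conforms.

step 1: got send[Str], protocol expects recv[Str]  ✗

1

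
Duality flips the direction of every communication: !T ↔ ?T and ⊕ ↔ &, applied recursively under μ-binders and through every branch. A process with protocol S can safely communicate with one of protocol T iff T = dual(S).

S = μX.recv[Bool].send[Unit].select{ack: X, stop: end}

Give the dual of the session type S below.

μX → μX  (μ self-dual)
  recv[Bool] → send[Bool]
    send[Unit] → recv[Unit]
      select{ack,stop} → offer{ack,stop}  (⊕→&)
        [ack]
          X ↦ X
        [stop]
          end ↦ end

μX.send[Bool].recv[Unit].offer{ack: X, stop: end}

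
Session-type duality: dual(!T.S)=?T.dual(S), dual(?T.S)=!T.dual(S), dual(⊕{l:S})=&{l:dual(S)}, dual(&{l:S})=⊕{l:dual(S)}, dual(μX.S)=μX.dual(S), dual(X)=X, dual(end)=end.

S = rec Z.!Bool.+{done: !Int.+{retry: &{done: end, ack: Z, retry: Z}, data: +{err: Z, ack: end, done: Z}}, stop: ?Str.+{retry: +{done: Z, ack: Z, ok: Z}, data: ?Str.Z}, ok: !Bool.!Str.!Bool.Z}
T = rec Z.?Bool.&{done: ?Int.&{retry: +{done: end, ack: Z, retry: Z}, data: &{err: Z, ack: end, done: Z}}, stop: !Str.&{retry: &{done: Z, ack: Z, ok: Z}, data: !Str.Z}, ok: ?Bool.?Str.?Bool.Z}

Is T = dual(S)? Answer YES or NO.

YES

rec Z | rec Z  ok (binder kept)
  !Bool | ?Bool  ok
    +{done,stop,ok} | &{done,stop,ok}  ok labels match
      case done:
        !Int | ?Int  ok
          +{retry,data} | &{retry,data}  ok labels match
            case retry:
              &{done,ack,retry} | +{done,ack,retry}  ok labels match
                case done:
                  end | end  ok
                case ack:
                  Z | Z  ok
                case retry:
                  Z | Z  ok
            case data:
              +{err,ack,done} | &{err,ack,done}  ok labels match
                case err:
                  Z | Z  ok
                case ack:
                  end | end  ok
                case done:
                  Z | Z  ok
      case stop:
        ?Str | !Str  ok
          +{retry,data} | &{retry,data}  ok labels match
            case retry:
              +{done,ack,ok} | &{done,ack,ok}  ok labels match
                case done:
                  Z | Z  ok
                case ack:
                  Z | Z  ok
                case ok:
                  Z | Z  ok
            case data:
              ?Str | !Str  ok
                Z | Z  ok
      case ok:
        !Bool | ?Bool  ok
          !Str | ?Str  ok
            !Bool | ?Bool  ok
              Z | Z  ok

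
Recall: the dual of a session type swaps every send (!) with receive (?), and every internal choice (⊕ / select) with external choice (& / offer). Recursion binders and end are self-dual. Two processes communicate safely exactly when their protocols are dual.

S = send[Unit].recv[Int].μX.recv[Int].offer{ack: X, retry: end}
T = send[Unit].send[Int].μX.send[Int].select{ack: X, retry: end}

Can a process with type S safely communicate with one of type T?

send[Unit] ‖ send[Unit]  ✗ same direction on both sides — not dual

NO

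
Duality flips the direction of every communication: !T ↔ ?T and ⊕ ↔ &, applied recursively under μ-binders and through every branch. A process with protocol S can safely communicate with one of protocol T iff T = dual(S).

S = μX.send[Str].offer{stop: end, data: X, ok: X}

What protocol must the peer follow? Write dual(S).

μX → μX  (binder kept)
  send[Str] → recv[Str]
    offer{stop,data,ok} → select{stop,data,ok}  (external→internal)
      [stop]
        end self-dual
      [data]
        X self-dual
      [ok]
        X self-dual

μX.recv[Str].select{stop: end, data: X, ok: X}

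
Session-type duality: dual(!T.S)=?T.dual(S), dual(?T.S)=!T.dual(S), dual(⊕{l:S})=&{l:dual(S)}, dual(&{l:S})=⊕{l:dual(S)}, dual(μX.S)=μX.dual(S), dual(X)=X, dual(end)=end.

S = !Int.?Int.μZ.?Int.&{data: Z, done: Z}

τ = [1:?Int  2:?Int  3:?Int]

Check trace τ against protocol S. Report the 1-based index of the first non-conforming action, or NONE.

step 1: got ?Int, protocol expects !Int  ✗

1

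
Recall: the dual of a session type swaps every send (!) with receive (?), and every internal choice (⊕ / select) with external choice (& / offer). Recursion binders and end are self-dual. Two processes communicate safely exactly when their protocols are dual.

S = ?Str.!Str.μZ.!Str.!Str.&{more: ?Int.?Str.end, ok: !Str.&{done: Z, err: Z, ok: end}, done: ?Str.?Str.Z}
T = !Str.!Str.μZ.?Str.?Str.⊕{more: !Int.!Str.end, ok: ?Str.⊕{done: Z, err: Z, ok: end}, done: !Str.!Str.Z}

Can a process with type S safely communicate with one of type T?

NO

?Str ‖ !Str  ✓
  !Str ‖ !Str  ✗ same direction on both sides — not dual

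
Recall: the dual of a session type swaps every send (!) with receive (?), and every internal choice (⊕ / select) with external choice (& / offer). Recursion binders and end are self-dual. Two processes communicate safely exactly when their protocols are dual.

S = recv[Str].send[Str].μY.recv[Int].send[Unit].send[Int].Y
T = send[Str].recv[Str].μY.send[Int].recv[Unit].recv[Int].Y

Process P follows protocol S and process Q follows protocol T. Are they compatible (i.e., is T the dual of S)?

YES

recv[Str] | send[Str]  ✓
  send[Str] | recv[Str]  ✓
    μY | μY  ✓ (rec unchanged)
      recv[Int] | send[Int]  ✓
        send[Unit] | recv[Unit]  ✓
          send[Int] | recv[Int]  ✓
            Y | Y  ✓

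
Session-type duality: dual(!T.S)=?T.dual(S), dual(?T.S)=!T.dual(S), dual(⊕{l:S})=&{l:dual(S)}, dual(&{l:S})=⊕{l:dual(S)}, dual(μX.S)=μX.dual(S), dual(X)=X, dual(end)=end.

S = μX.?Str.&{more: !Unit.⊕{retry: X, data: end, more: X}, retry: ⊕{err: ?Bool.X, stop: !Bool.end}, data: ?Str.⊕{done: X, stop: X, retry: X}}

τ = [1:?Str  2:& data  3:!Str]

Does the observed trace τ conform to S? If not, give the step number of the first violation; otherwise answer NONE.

3

step 1: ?Str  ok  residual = &{more: !Unit.⊕{retry: μX.…, data: end, more: μX.…}, retry: ⊕{err: ?Bool.μX.…, stop: !Bool.end}, data: ?Str.⊕{done: μX.…, stop: μX.…, retry: μX.…}}
step 2: & data  ok  residual = ?Str.⊕{done: μX.…, stop: μX.…, retry: μX.…}
step 3: got !Str, protocol expects ?Str  ✗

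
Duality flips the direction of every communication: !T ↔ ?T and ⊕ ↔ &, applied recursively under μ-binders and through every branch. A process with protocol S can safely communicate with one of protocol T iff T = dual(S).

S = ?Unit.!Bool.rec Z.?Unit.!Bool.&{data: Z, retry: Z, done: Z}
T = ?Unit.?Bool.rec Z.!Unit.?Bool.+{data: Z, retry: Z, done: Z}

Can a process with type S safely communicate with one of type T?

?Unit vs ?Unit  ✗ same direction on both sides — not dual

NO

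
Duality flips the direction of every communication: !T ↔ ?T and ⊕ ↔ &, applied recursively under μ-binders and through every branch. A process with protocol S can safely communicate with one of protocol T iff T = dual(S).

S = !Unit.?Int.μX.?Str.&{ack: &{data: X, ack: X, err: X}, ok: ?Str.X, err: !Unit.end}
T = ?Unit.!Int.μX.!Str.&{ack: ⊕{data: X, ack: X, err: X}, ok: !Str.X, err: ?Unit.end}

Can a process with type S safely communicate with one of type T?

!Unit vs ?Unit  ok
  ?Int vs !Int  ok
    μX vs μX  ok (μ self-dual)
      ?Str vs !Str  ok
        &{ack,ok,err} vs &{ack,ok,err}  ✗ choice polarity not flipped — not dual

NO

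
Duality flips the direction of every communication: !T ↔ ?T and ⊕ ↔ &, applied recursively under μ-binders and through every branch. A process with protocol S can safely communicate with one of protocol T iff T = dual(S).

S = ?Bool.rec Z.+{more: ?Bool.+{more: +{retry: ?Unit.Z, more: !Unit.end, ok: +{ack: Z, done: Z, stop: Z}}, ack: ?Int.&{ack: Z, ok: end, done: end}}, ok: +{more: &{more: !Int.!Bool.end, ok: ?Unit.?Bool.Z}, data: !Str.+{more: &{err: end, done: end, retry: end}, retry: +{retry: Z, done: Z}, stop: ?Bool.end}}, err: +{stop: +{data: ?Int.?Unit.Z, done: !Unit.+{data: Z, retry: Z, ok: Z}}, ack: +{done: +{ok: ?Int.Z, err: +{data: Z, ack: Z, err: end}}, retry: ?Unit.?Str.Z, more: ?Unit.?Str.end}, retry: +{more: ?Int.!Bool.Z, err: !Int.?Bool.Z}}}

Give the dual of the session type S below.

!Bool.rec Z.&{more: !Bool.&{more: &{retry: !Unit.Z, more: ?Unit.end, ok: &{ack: Z, done: Z, stop: Z}}, ack: !Int.+{ack: Z, ok: end, done: end}}, ok: &{more: +{more: ?Int.?Bool.end, ok: !Unit.!Bool.Z}, data: ?Str.&{more: +{err: end, done: end, retry: end}, retry: &{retry: Z, done: Z}, stop: !Bool.end}}, err: &{stop: &{data: !Int.!Unit.Z, done: ?Unit.&{data: Z, retry: Z, ok: Z}}, ack: &{done: &{ok: !Int.Z, err: &{data: Z, ack: Z, err: end}}, retry: !Unit.!Str.Z, more: !Unit.!Str.end}, retry: &{more: !Int.?Bool.Z, err: ?Int.!Bool.Z}}}

?Bool → !Bool
  rec Z → rec Z  (μ self-dual)
    +{more,ok,err} → &{more,ok,err}  (internal→external)
      • more:
        ?Bool → !Bool
          +{more,ack} → &{more,ack}  (internal→external)
            • more:
              +{retry,more,ok} → &{retry,more,ok}  (internal→external)
                • retry:
                  ?Unit → !Unit
                    Z self-dual
                • more:
                  !Unit → ?Unit
                    end self-dual
                • ok:
                  +{ack,done,stop} → &{ack,done,stop}  (internal→external)
                    • ack:
                      Z self-dual
                    • done:
                      Z self-dual
                    • stop:
                      Z self-dual
            • ack:
              ?Int → !Int
                &{ack,ok,done} → +{ack,ok,done}  (offer→select)
                  • ack:
                    Z self-dual
                  • ok:
                    end self-dual
                  • done:
                    end self-dual
      • ok:
        +{more,data} → &{more,data}  (internal→external)
          • more:
            &{more,ok} → +{more,ok}  (offer→select)
              • more:
                !Int → ?Int
                  !Bool → ?Bool
                    end self-dual
              • ok:
                ?Unit → !Unit
                  ?Bool → !Bool
                    Z self-dual
          • data:
            !Str → ?Str
              +{more,retry,stop} → &{more,retry,stop}  (internal→external)
                • more:
                  &{err,done,retry} → +{err,done,retry}  (offer→select)
                    • err:
                      end self-dual
                    • done:
                      end self-dual
                    • retry:
                      end self-dual
                • retry:
                  +{retry,done} → &{retry,done}  (internal→external)
                    • retry:
                      Z self-dual
                    • done:
                      Z self-dual
                • stop:
                  ?Bool → !Bool
                    end self-dual
      • err:
        +{stop,ack,retry} → &{stop,ack,retry}  (internal→external)
          • stop:
            +{data,done} → &{data,done}  (internal→external)
              • data:
                ?Int → !Int
                  ?Unit → !Unit
                    Z self-dual
              • done:
                !Unit → ?Unit
                  +{data,retry,ok} → &{data,retry,ok}  (internal→external)
                    • data:
                      Z self-dual
                    • retry:
                      Z self-dual
                    • ok:
                      Z self-dual
          • ack:
            +{done,retry,more} → &{done,retry,more}  (internal→external)
              • done:
                +{ok,err} → &{ok,err}  (internal→external)
                  • ok:
                    ?Int → !Int
                      Z self-dual
                  • err:
                    +{data,ack,err} → &{data,ack,err}  (internal→external)
                      • data:
                        Z self-dual
                      • ack:
                        Z self-dual
                      • err:
                        end self-dual
              • retry:
                ?Unit → !Unit
                  ?Str → !Str
                    Z self-dual
              • more:
                ?Unit → !Unit
                  ?Str → !Str
                    end self-dual
          • retry:
            +{more,err} → &{more,err}  (internal→external)
              • more:
                ?Int → !Int
                  !Bool → ?Bool
                    Z self-dual
              • err:
                !Int → ?Int
                  ?Bool → !Bool
                    Z self-dual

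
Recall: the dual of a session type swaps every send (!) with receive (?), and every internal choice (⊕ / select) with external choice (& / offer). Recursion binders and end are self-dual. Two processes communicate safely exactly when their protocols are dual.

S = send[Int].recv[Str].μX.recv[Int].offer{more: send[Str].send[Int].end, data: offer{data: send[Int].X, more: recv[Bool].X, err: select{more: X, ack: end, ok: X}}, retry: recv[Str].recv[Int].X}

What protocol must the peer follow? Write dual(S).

recv[Int].send[Str].μX.send[Int].select{more: recv[Str].recv[Int].end, data: select{data: recv[Int].X, more: send[Bool].X, err: offer{more: X, ack: end, ok: X}}, retry: send[Str].send[Int].X}

send[Int] = recv[Int]
  recv[Str] = send[Str]
    μX = μX  (binder kept)
      recv[Int] = send[Int]
        offer{more,data,retry} = select{more,data,retry}  (&→⊕)
          • more:
            send[Str] = recv[Str]
              send[Int] = recv[Int]
                dual(end) = end
          • data:
            offer{data,more,err} = select{data,more,err}  (&→⊕)
              • data:
                send[Int] = recv[Int]
                  dual(X) = X
              • more:
                recv[Bool] = send[Bool]
                  dual(X) = X
              • err:
                select{more,ack,ok} = offer{more,ack,ok}  (select→offer)
                  • more:
                    dual(X) = X
                  • ack:
                    dual(end) = end
                  • ok:
                    dual(X) = X
          • retry:
            recv[Str] = send[Str]
              recv[Int] = send[Int]
                dual(X) = X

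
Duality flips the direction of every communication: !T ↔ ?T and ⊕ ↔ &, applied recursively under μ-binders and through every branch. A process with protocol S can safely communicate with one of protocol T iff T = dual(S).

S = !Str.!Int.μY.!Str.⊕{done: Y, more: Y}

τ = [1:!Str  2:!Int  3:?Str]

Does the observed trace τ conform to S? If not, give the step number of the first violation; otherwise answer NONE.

3

[1] !Str  ✓  residual = !Int.μY.…
[2] !Int  ✓  residual = μY.…
[3] got ?Str, protocol expects !Str  ✗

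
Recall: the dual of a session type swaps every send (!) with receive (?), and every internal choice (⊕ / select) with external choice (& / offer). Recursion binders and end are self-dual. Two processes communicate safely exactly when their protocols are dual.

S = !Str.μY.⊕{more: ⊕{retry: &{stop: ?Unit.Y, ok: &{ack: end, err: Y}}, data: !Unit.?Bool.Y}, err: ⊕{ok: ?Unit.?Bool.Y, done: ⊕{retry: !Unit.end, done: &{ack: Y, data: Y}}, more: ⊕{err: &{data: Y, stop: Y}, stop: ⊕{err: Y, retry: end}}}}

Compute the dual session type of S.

?Str.μY.&{more: &{retry: ⊕{stop: !Unit.Y, ok: ⊕{ack: end, err: Y}}, data: ?Unit.!Bool.Y}, err: &{ok: !Unit.!Bool.Y, done: &{retry: ?Unit.end, done: ⊕{ack: Y, data: Y}}, more: &{err: ⊕{data: Y, stop: Y}, stop: &{err: Y, retry: end}}}}

!Str ↦ ?Str
  μY ↦ μY  (binder kept)
    ⊕{more,err} ↦ &{more,err}  (internal→external)
      [more]
        ⊕{retry,data} ↦ &{retry,data}  (internal→external)
          [retry]
            &{stop,ok} ↦ ⊕{stop,ok}  (offer→select)
              [stop]
                ?Unit ↦ !Unit
                  Y self-dual
              [ok]
                &{ack,err} ↦ ⊕{ack,err}  (offer→select)
                  [ack]
                    end self-dual
                  [err]
                    Y self-dual
          [data]
            !Unit ↦ ?Unit
              ?Bool ↦ !Bool
                Y self-dual
      [err]
        ⊕{ok,done,more} ↦ &{ok,done,more}  (internal→external)
          [ok]
            ?Unit ↦ !Unit
              ?Bool ↦ !Bool
                Y self-dual
          [done]
            ⊕{retry,done} ↦ &{retry,done}  (internal→external)
              [retry]
                !Unit ↦ ?Unit
                  end self-dual
              [done]
                &{ack,data} ↦ ⊕{ack,data}  (offer→select)
                  [ack]
                    Y self-dual
                  [data]
                    Y self-dual
          [more]
            ⊕{err,stop} ↦ &{err,stop}  (internal→external)
              [err]
                &{data,stop} ↦ ⊕{data,stop}  (offer→select)
                  [data]
                    Y self-dual
                  [stop]
                    Y self-dual
              [stop]
                ⊕{err,retry} ↦ &{err,retry}  (internal→external)
                  [err]
                    Y self-dual
                  [retry]
                    end self-dual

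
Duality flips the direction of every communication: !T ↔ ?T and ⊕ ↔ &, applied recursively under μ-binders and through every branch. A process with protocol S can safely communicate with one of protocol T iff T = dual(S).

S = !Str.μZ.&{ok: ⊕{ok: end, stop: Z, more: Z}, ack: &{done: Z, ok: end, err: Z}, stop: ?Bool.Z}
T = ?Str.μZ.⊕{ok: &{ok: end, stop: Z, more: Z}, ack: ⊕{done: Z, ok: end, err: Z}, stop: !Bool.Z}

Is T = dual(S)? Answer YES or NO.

YES

!Str vs ?Str  ✓
  μZ vs μZ  ✓ (binder kept)
    &{ok,ack,stop} vs ⊕{ok,ack,stop}  ✓ same labels
      [ok]
        ⊕{ok,stop,more} vs &{ok,stop,more}  ✓ same labels
          [ok]
            end vs end  ✓
          [stop]
            Z vs Z  ✓
          [more]
            Z vs Z  ✓
      [ack]
        &{done,ok,err} vs ⊕{done,ok,err}  ✓ same labels
          [done]
            Z vs Z  ✓
          [ok]
            end vs end  ✓
          [err]
            Z vs Z  ✓
      [stop]
        ?Bool vs !Bool  ✓
          Z vs Z  ✓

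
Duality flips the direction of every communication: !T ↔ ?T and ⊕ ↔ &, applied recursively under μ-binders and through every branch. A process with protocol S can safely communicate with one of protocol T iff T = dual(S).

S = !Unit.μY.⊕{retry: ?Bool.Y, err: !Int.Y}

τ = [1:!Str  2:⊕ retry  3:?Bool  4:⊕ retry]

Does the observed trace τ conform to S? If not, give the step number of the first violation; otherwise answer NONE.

1

[1] got !Str, protocol expects !Unit  ✗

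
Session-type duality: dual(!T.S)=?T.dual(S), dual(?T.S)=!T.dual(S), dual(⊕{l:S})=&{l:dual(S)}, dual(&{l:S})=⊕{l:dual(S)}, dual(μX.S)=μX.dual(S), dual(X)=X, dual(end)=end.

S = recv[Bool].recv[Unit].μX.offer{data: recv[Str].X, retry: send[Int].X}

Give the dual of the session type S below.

recv[Bool] → send[Bool]
  recv[Unit] → send[Unit]
    μX → μX  (μ self-dual)
      offer{data,retry} → select{data,retry}  (&→⊕)
        • data:
          recv[Str] → send[Str]
            X ↦ X
        • retry:
          send[Int] → recv[Int]
            X ↦ X

send[Bool].send[Unit].μX.select{data: send[Str].X, retry: recv[Int].X}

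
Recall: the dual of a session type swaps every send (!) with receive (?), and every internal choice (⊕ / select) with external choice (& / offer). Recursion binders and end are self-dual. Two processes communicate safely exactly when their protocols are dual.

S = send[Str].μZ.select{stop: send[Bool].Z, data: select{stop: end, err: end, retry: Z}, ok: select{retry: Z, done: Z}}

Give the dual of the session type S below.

recv[Str].μZ.offer{stop: recv[Bool].Z, data: offer{stop: end, err: end, retry: Z}, ok: offer{retry: Z, done: Z}}

send[Str] ↦ recv[Str]
  μZ ↦ μZ  (binder kept)
    select{stop,data,ok} ↦ offer{stop,data,ok}  (⊕→&)
      [stop]
        send[Bool] ↦ recv[Bool]
          Z ↦ Z
      [data]
        select{stop,err,retry} ↦ offer{stop,err,retry}  (⊕→&)
          [stop]
            end ↦ end
          [err]
            end ↦ end
          [retry]
            Z ↦ Z
      [ok]
        select{retry,done} ↦ offer{retry,done}  (⊕→&)
          [retry]
            Z ↦ Z
          [done]
            Z ↦ Z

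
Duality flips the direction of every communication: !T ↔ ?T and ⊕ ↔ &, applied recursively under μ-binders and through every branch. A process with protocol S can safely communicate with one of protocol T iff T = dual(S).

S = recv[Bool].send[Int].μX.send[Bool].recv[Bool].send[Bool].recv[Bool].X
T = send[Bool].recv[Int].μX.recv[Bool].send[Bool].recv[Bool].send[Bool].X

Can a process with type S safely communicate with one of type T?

YES

recv[Bool] ‖ send[Bool]  match
  send[Int] ‖ recv[Int]  match
    μX ‖ μX  match (binder kept)
      send[Bool] ‖ recv[Bool]  match
        recv[Bool] ‖ send[Bool]  match
          send[Bool] ‖ recv[Bool]  match
            recv[Bool] ‖ send[Bool]  match
              X ‖ X  match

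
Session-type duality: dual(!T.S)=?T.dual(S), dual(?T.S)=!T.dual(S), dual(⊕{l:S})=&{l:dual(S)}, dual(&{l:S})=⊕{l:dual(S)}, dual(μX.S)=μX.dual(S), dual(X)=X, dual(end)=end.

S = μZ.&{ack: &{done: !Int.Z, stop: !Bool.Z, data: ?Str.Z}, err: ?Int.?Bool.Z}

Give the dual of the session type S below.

μZ.⊕{ack: ⊕{done: ?Int.Z, stop: ?Bool.Z, data: !Str.Z}, err: !Int.!Bool.Z}

μZ → μZ  (binder kept)
  &{ack,err} → ⊕{ack,err}  (offer→select)
    [ack]
      &{done,stop,data} → ⊕{done,stop,data}  (offer→select)
        [done]
          !Int → ?Int
            Z self-dual
        [stop]
          !Bool → ?Bool
            Z self-dual
        [data]
          ?Str → !Str
            Z self-dual
    [err]
      ?Int → !Int
        ?Bool → !Bool
          Z self-dual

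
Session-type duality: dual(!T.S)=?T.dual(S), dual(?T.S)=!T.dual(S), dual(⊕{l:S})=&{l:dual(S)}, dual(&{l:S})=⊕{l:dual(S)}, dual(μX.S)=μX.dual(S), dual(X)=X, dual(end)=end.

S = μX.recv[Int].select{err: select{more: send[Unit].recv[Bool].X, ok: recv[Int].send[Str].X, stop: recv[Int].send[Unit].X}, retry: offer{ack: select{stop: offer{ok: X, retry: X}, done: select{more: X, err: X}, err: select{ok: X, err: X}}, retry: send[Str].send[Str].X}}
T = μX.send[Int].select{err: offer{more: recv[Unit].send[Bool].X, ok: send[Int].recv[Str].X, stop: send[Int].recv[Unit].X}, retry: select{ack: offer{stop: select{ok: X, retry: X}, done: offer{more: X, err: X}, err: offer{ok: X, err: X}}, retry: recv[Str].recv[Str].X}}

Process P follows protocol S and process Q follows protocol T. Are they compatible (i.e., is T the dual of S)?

NO

μX vs μX  match (μ self-dual)
  recv[Int] vs send[Int]  match
    select{err,retry} vs select{err,retry}  ✗ choice polarity not flipped — not dual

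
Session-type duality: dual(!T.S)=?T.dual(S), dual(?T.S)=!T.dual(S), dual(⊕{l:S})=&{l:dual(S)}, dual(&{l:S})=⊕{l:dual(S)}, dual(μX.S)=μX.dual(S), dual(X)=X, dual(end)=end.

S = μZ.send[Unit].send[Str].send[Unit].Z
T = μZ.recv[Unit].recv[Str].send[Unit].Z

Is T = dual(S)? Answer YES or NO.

NO

μZ vs μZ  match (binder kept)
  send[Unit] vs recv[Unit]  match
    send[Str] vs recv[Str]  match
      send[Unit] vs send[Unit]  ✗ same direction on both sides — not dual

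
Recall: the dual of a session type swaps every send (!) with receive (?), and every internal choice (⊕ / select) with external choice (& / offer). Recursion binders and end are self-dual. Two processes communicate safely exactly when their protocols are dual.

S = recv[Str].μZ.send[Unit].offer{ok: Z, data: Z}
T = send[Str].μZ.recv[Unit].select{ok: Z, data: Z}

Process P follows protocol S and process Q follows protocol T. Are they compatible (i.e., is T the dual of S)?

YES

recv[Str] | send[Str]  match
  μZ | μZ  match (rec unchanged)
    send[Unit] | recv[Unit]  match
      offer{ok,data} | select{ok,data}  match labels match
        [ok]
          Z | Z  match
        [data]
          Z | Z  match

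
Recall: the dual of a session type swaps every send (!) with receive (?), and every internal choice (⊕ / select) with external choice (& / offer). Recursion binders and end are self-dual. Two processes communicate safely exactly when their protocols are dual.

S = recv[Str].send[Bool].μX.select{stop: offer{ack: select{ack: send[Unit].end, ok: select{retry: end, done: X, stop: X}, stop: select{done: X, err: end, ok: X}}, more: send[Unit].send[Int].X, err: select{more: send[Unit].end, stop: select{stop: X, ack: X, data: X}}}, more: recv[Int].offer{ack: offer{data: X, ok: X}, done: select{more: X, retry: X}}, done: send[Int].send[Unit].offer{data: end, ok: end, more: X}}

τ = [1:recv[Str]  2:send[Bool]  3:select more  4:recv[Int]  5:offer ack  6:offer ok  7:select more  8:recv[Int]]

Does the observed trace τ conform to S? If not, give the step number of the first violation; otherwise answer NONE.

NONE

[1] recv[Str]  ok  residual = send[Bool].μX.…
[2] send[Bool]  ok  residual = μX.…
[3] select more  ok  residual = recv[Int].offer{ack: offer{data: μX.…, ok: μX.…}, done: select{more: μX.…, retry: μX.…}}
[4] recv[Int]  ok  residual = offer{ack: offer{data: μX.…, ok: μX.…}, done: select{more: μX.…, retry: μX.…}}
[5] offer ack  ok  residual = offer{data: μX.…, ok: μX.…}
[6] offer ok  ok  residual = μX.…
[7] select more  ok  residual = recv[Int].offer{ack: offer{data: μX.…, ok: μX.…}, done: select{more: μX.…, retry: μX.…}}
[8] recv[Int]  ok  residual = offer{ack: offer{data: μX.…, ok: μX.…}, done: select{more: μX.…, retry: μX.…}}
all 8 steps conform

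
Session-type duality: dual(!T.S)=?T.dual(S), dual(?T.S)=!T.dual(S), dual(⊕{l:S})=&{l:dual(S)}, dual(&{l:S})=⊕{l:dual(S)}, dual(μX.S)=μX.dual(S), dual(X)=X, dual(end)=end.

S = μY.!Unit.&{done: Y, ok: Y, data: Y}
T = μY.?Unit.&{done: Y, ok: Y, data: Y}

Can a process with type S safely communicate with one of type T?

NO

μY vs μY  ok (μ self-dual)
  !Unit vs ?Unit  ok
    &{done,ok,data} vs &{done,ok,data}  ✗ choice polarity not flipped — not dual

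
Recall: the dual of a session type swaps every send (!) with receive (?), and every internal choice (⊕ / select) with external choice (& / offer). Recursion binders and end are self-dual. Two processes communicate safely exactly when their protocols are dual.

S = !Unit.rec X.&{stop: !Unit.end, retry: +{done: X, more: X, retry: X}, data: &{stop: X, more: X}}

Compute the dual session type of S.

?Unit.rec X.+{stop: ?Unit.end, retry: &{done: X, more: X, retry: X}, data: +{stop: X, more: X}}

!Unit = ?Unit
  rec X = rec X  (μ self-dual)
    &{stop,retry,data} = +{stop,retry,data}  (external→internal)
      • stop:
        !Unit = ?Unit
          end self-dual
      • retry:
        +{done,more,retry} = &{done,more,retry}  (⊕→&)
          • done:
            X self-dual
          • more:
            X self-dual
          • retry:
            X self-dual
      • data:
        &{stop,more} = +{stop,more}  (external→internal)
          • stop:
            X self-dual
          • more:
            X self-dual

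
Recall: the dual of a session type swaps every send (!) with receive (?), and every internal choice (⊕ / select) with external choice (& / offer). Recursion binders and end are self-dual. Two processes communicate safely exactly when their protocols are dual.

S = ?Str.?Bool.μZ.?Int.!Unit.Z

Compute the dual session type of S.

?Str = !Str
  ?Bool = !Bool
    μZ = μZ  (binder kept)
      ?Int = !Int
        !Unit = ?Unit
          Z ↦ Z

!Str.!Bool.μZ.!Int.?Unit.Z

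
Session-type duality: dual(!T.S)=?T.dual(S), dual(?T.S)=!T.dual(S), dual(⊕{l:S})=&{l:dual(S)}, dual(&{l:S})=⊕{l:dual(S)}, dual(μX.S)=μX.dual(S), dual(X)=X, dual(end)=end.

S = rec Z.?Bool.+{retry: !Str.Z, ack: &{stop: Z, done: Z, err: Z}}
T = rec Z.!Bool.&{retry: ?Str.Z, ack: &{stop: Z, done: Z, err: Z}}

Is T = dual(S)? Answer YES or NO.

rec Z ‖ rec Z  ✓ (binder kept)
  ?Bool ‖ !Bool  ✓
    +{retry,ack} ‖ &{retry,ack}  ✓ label sets agree
      case retry:
        !Str ‖ ?Str  ✓
          Z ‖ Z  ✓
      case ack:
        &{stop,done,err} ‖ &{stop,done,err}  ✗ choice polarity not flipped — not dual

NO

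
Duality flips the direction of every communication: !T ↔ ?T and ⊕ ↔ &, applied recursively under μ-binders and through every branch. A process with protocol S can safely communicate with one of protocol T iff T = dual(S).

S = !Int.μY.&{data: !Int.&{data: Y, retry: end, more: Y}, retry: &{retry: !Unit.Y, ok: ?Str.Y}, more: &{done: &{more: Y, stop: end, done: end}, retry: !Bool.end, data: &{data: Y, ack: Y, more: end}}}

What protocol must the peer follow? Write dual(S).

?Int.μY.⊕{data: ?Int.⊕{data: Y, retry: end, more: Y}, retry: ⊕{retry: ?Unit.Y, ok: !Str.Y}, more: ⊕{done: ⊕{more: Y, stop: end, done: end}, retry: ?Bool.end, data: ⊕{data: Y, ack: Y, more: end}}}

!Int ↦ ?Int
  μY ↦ μY  (rec unchanged)
    &{data,retry,more} ↦ ⊕{data,retry,more}  (external→internal)
      • data:
        !Int ↦ ?Int
          &{data,retry,more} ↦ ⊕{data,retry,more}  (external→internal)
            • data:
              Y self-dual
            • retry:
              end self-dual
            • more:
              Y self-dual
      • retry:
        &{retry,ok} ↦ ⊕{retry,ok}  (external→internal)
          • retry:
            !Unit ↦ ?Unit
              Y self-dual
          • ok:
            ?Str ↦ !Str
              Y self-dual
      • more:
        &{done,retry,data} ↦ ⊕{done,retry,data}  (external→internal)
          • done:
            &{more,stop,done} ↦ ⊕{more,stop,done}  (external→internal)
              • more:
                Y self-dual
              • stop:
                end self-dual
              • done:
                end self-dual
          • retry:
            !Bool ↦ ?Bool
              end self-dual
          • data:
            &{data,ack,more} ↦ ⊕{data,ack,more}  (external→internal)
              • data:
                Y self-dual
              • ack:
                Y self-dual
              • more:
                end self-dual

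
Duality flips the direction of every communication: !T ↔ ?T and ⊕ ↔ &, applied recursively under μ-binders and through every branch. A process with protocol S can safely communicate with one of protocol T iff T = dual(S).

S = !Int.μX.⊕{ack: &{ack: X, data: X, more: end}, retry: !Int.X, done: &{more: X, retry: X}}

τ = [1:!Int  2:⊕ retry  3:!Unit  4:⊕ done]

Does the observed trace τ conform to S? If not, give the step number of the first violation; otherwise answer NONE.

3

[1] !Int  ok  now at μX.…
[2] ⊕ retry  ok  now at !Int.μX.…
[3] got !Unit, protocol expects !Int  ✗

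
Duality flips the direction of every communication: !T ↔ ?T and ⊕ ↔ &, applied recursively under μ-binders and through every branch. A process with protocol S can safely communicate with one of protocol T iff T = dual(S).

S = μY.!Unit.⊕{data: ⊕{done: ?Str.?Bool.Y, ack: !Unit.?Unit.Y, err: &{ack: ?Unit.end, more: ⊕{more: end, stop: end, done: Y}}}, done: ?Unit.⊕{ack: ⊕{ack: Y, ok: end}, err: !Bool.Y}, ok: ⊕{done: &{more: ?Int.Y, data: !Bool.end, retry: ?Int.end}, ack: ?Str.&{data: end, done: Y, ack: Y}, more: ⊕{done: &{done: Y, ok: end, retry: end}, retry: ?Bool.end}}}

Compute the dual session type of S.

μY → μY  (binder kept)
  !Unit → ?Unit
    ⊕{data,done,ok} → &{data,done,ok}  (internal→external)
      • data:
        ⊕{done,ack,err} → &{done,ack,err}  (internal→external)
          • done:
            ?Str → !Str
              ?Bool → !Bool
                Y self-dual
          • ack:
            !Unit → ?Unit
              ?Unit → !Unit
                Y self-dual
          • err:
            &{ack,more} → ⊕{ack,more}  (&→⊕)
              • ack:
                ?Unit → !Unit
                  end self-dual
              • more:
                ⊕{more,stop,done} → &{more,stop,done}  (internal→external)
                  • more:
                    end self-dual
                  • stop:
                    end self-dual
                  • done:
                    Y self-dual
      • done:
        ?Unit → !Unit
          ⊕{ack,err} → &{ack,err}  (internal→external)
            • ack:
              ⊕{ack,ok} → &{ack,ok}  (internal→external)
                • ack:
                  Y self-dual
                • ok:
                  end self-dual
            • err:
              !Bool → ?Bool
                Y self-dual
      • ok:
        ⊕{done,ack,more} → &{done,ack,more}  (internal→external)
          • done:
            &{more,data,retry} → ⊕{more,data,retry}  (&→⊕)
              • more:
                ?Int → !Int
                  Y self-dual
              • data:
                !Bool → ?Bool
                  end self-dual
              • retry:
                ?Int → !Int
                  end self-dual
          • ack:
            ?Str → !Str
              &{data,done,ack} → ⊕{data,done,ack}  (&→⊕)
                • data:
                  end self-dual
                • done:
                  Y self-dual
                • ack:
                  Y self-dual
          • more:
            ⊕{done,retry} → &{done,retry}  (internal→external)
              • done:
                &{done,ok,retry} → ⊕{done,ok,retry}  (&→⊕)
                  • done:
                    Y self-dual
                  • ok:
                    end self-dual
                  • retry:
                    end self-dual
              • retry:
                ?Bool → !Bool
                  end self-dual

μY.?Unit.&{data: &{done: !Str.!Bool.Y, ack: ?Unit.!Unit.Y, err: ⊕{ack: !Unit.end, more: &{more: end, stop: end, done: Y}}}, done: !Unit.&{ack: &{ack: Y, ok: end}, err: ?Bool.Y}, ok: &{done: ⊕{more: !Int.Y, data: ?Bool.end, retry: !Int.end}, ack: !Str.⊕{data: end, done: Y, ack: Y}, more: &{done: ⊕{done: Y, ok: end, retry: end}, retry: !Bool.end}}}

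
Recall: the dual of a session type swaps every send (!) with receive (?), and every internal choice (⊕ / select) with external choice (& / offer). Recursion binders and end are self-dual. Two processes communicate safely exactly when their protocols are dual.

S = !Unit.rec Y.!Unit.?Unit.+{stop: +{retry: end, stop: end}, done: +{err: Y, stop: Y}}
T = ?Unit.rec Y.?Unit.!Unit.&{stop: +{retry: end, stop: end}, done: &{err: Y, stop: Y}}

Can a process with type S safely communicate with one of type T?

NO

!Unit vs ?Unit  ✓
  rec Y vs rec Y  ✓ (rec unchanged)
    !Unit vs ?Unit  ✓
      ?Unit vs !Unit  ✓
        +{stop,done} vs &{stop,done}  ✓ labels match
          • stop:
            +{retry,stop} vs +{retry,stop}  ✗ choice polarity not flipped — not dual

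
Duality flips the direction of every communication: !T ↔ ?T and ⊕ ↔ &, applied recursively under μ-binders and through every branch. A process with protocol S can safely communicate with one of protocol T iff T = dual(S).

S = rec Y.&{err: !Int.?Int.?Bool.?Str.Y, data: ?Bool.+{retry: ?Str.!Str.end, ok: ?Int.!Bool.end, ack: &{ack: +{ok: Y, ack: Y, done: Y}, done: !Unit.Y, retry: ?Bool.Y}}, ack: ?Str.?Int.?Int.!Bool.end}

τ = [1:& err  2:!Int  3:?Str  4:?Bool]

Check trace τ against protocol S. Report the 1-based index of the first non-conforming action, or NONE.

3

[1] & err  ✓  now at !Int.?Int.?Bool.?Str.rec Y.…
[2] !Int  ✓  now at ?Int.?Bool.?Str.rec Y.…
[3] got ?Str, protocol expects ?Int  ✗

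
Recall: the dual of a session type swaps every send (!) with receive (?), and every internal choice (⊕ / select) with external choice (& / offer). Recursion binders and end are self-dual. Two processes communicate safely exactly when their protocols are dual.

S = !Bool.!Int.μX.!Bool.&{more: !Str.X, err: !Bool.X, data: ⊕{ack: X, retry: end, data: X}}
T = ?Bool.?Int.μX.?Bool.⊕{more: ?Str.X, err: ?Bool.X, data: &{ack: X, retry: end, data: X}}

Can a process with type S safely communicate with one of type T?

YES

!Bool ‖ ?Bool  match
  !Int ‖ ?Int  match
    μX ‖ μX  match (μ self-dual)
      !Bool ‖ ?Bool  match
        &{more,err,data} ‖ ⊕{more,err,data}  match labels match
          • more:
            !Str ‖ ?Str  match
              X ‖ X  match
          • err:
            !Bool ‖ ?Bool  match
              X ‖ X  match
          • data:
            ⊕{ack,retry,data} ‖ &{ack,retry,data}  match labels match
              • ack:
                X ‖ X  match
              • retry:
                end ‖ end  match
              • data:
                X ‖ X  match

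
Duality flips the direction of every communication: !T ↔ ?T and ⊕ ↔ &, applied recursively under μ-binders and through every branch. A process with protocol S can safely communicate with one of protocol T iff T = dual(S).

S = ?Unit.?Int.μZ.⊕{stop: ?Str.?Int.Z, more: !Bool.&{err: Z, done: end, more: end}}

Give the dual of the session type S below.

!Unit.!Int.μZ.&{stop: !Str.!Int.Z, more: ?Bool.⊕{err: Z, done: end, more: end}}

?Unit = !Unit
  ?Int = !Int
    μZ = μZ  (rec unchanged)
      ⊕{stop,more} = &{stop,more}  (select→offer)
        case stop:
          ?Str = !Str
            ?Int = !Int
              Z self-dual
        case more:
          !Bool = ?Bool
            &{err,done,more} = ⊕{err,done,more}  (external→internal)
              case err:
                Z self-dual
              case done:
                end self-dual
              case more:
                end self-dual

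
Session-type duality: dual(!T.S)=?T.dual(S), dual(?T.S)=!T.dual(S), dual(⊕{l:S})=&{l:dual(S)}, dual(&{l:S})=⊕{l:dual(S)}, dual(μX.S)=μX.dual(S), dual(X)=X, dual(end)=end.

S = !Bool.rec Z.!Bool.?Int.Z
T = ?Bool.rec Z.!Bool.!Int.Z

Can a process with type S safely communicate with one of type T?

!Bool | ?Bool  ok
  rec Z | rec Z  ok (binder kept)
    !Bool | !Bool  ✗ same direction on both sides — not dual

NO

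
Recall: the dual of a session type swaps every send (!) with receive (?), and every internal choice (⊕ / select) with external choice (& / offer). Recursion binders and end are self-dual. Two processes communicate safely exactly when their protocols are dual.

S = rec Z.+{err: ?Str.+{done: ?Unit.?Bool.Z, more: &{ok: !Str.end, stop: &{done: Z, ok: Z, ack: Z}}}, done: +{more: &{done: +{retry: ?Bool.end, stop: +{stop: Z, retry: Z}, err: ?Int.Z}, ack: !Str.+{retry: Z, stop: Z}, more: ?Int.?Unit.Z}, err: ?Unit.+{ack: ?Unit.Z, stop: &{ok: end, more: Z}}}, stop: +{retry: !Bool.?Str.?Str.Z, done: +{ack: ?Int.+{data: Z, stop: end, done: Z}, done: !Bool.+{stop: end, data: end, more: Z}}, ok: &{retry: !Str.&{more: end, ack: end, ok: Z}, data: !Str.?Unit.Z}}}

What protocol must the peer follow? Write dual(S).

rec Z = rec Z  (μ self-dual)
  +{err,done,stop} = &{err,done,stop}  (select→offer)
    [err]
      ?Str = !Str
        +{done,more} = &{done,more}  (select→offer)
          [done]
            ?Unit = !Unit
              ?Bool = !Bool
                Z ↦ Z
          [more]
            &{ok,stop} = +{ok,stop}  (&→⊕)
              [ok]
                !Str = ?Str
                  end ↦ end
              [stop]
                &{done,ok,ack} = +{done,ok,ack}  (&→⊕)
                  [done]
                    Z ↦ Z
                  [ok]
                    Z ↦ Z
                  [ack]
                    Z ↦ Z
    [done]
      +{more,err} = &{more,err}  (select→offer)
        [more]
          &{done,ack,more} = +{done,ack,more}  (&→⊕)
            [done]
              +{retry,stop,err} = &{retry,stop,err}  (select→offer)
                [retry]
                  ?Bool = !Bool
                    end ↦ end
                [stop]
                  +{stop,retry} = &{stop,retry}  (select→offer)
                    [stop]
                      Z ↦ Z
                    [retry]
                      Z ↦ Z
                [err]
                  ?Int = !Int
                    Z ↦ Z
            [ack]
              !Str = ?Str
                +{retry,stop} = &{retry,stop}  (select→offer)
                  [retry]
                    Z ↦ Z
                  [stop]
                    Z ↦ Z
            [more]
              ?Int = !Int
                ?Unit = !Unit
                  Z ↦ Z
        [err]
          ?Unit = !Unit
            +{ack,stop} = &{ack,stop}  (select→offer)
              [ack]
                ?Unit = !Unit
                  Z ↦ Z
              [stop]
                &{ok,more} = +{ok,more}  (&→⊕)
                  [ok]
                    end ↦ end
                  [more]
                    Z ↦ Z
    [stop]
      +{retry,done,ok} = &{retry,done,ok}  (select→offer)
        [retry]
          !Bool = ?Bool
            ?Str = !Str
              ?Str = !Str
                Z ↦ Z
        [done]
          +{ack,done} = &{ack,done}  (select→offer)
            [ack]
              ?Int = !Int
                +{data,stop,done} = &{data,stop,done}  (select→offer)
                  [data]
                    Z ↦ Z
                  [stop]
                    end ↦ end
                  [done]
                    Z ↦ Z
            [done]
              !Bool = ?Bool
                +{stop,data,more} = &{stop,data,more}  (select→offer)
                  [stop]
                    end ↦ end
                  [data]
                    end ↦ end
                  [more]
                    Z ↦ Z
        [ok]
          &{retry,data} = +{retry,data}  (&→⊕)
            [retry]
              !Str = ?Str
                &{more,ack,ok} = +{more,ack,ok}  (&→⊕)
                  [more]
                    end ↦ end
                  [ack]
                    end ↦ end
                  [ok]
                    Z ↦ Z
            [data]
              !Str = ?Str
                ?Unit = !Unit
                  Z ↦ Z

rec Z.&{err: !Str.&{done: !Unit.!Bool.Z, more: +{ok: ?Str.end, stop: +{done: Z, ok: Z, ack: Z}}}, done: &{more: +{done: &{retry: !Bool.end, stop: &{stop: Z, retry: Z}, err: !Int.Z}, ack: ?Str.&{retry: Z, stop: Z}, more: !Int.!Unit.Z}, err: !Unit.&{ack: !Unit.Z, stop: +{ok: end, more: Z}}}, stop: &{retry: ?Bool.!Str.!Str.Z, done: &{ack: !Int.&{data: Z, stop: end, done: Z}, done: ?Bool.&{stop: end, data: end, more: Z}}, ok: +{retry: ?Str.+{more: end, ack: end, ok: Z}, data: ?Str.!Unit.Z}}}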